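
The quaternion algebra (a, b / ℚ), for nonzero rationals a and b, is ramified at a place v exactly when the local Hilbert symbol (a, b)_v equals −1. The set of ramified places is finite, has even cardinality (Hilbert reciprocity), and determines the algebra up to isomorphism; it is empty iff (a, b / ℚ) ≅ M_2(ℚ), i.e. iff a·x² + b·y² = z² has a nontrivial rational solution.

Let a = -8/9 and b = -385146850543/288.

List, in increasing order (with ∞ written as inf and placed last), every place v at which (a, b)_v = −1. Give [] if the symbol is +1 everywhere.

(a, b) ≡ (-2, -93019406) mod (ℚ^×)²; places V = {2, 3, 7, 13, 23, 31, 37, 41, 43, ∞}.
(a,b)_13: α=0, u≡2; β=2, v≡9 (mod 13); (2|13)=-1, (9|13)=+1; sign (−1)^0·-1^2·+1^0 = +1.
(a,b)_31: α=0, u≡6; β=1, v≡18 (mod 31); (6|31)=-1, (18|31)=+1; sign (−1)^0·-1^1·+1^0 = -1.
(a,b)_37: α=0, u≡32; β=1, v≡12 (mod 37); (32|37)=-1, (12|37)=+1; sign (−1)^0·-1^1·+1^0 = -1.
(a,b)_23: α=0, u≡17; β=1, v≡21 (mod 23); (17|23)=-1, (21|23)=-1; sign (−1)^0·-1^1·-1^0 = -1.
(a,b)_7: α=0, u≡3; β=2, v≡5 (mod 7); (3|7)=-1, (5|7)=-1; sign (−1)^0·-1^2·-1^0 = +1.
(a,b)_41: α=0, u≡31; β=1, v≡36 (mod 41); (31|41)=+1, (36|41)=+1; sign (−1)^0·+1^1·+1^0 = +1.
(a,b)_43: α=0, u≡23; β=1, v≡8 (mod 43); (23|43)=+1, (8|43)=-1; sign (−1)^0·+1^1·-1^0 = +1.
(a,b)_2: α=3, β=-5; u≡7, v≡1 (mod 8); ε(u)ε(v)=1·0, αω(v)=3·0, βω(u)=-5·0; sum ≡ 0  ⇒  +1.
(a,b)_∞: sgn(-2)=−, sgn(-93019406)=−, so -1.
(a,b)_3: α=-2, u≡1; β=-2, v≡1 (mod 3); (1|3)=+1, (1|3)=+1; sign (−1)^0·+1^-2·+1^-2 = +1.
Ram(-2, -93019406) = {23, 31, 37, ∞}; no ℚ_23-point on the conic.

[23, 31, 37, inf]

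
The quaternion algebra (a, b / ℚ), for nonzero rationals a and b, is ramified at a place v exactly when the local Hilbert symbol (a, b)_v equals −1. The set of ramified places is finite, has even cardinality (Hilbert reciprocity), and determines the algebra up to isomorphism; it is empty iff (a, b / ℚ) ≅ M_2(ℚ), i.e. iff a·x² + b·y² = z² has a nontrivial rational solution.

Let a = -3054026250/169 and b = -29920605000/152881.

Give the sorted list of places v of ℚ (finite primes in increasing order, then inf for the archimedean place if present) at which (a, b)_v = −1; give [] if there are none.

(a, b) ≡ (-542938, -70818) mod (ℚ^×)²; places V = {2, 3, 5, 11, 13, 17, 23, 29, 37, ∞}.
(a,b)_37: α=1, u≡6; β=1, v≡10 (mod 37); (6|37)=-1, (10|37)=+1; sign (−1)^0·-1^1·+1^1 = -1.
(a,b)_∞: sgn(-542938)=−, sgn(-70818)=−, so -1.
(a,b)_13: α=-2, u≡11; β=2, v≡11 (mod 13); (11|13)=-1, (11|13)=-1; sign (−1)^0·-1^2·-1^-2 = +1.
(a,b)_5: α=4, u≡2; β=4, v≡2 (mod 5); (2|5)=-1, (2|5)=-1; sign (−1)^0·-1^4·-1^4 = +1.
(a,b)_2: α=1, β=3; u≡3, v≡7 (mod 8); ε(u)ε(v)=1·1, αω(v)=1·0, βω(u)=3·1; sum ≡ 0  ⇒  +1.
(a,b)_3: α=2, u≡2; β=1, v≡1 (mod 3); (2|3)=-1, (1|3)=+1; sign (−1)^0·-1^1·+1^2 = -1.
(a,b)_11: α=1, u≡10; β=1, v≡10 (mod 11); (10|11)=-1, (10|11)=-1; sign (−1)^1·-1^1·-1^1 = -1.
(a,b)_23: α=1, u≡10; β=-2, v≡22 (mod 23); (10|23)=-1, (22|23)=-1; sign (−1)^0·-1^-2·-1^1 = -1.
(a,b)_17: α=0, u≡16; β=-2, v≡15 (mod 17); (16|17)=+1, (15|17)=+1; sign (−1)^0·+1^-2·+1^0 = +1.
(a,b)_29: α=1, u≡14; β=1, v≡24 (mod 29); (14|29)=-1, (24|29)=+1; sign (−1)^0·-1^1·+1^1 = -1.
|Ram(-542938, -70818)| = 6, even; anisotropic at {3, 11, 23, 29, 37, ∞}.

[3, 11, 23, 29, 37, inf]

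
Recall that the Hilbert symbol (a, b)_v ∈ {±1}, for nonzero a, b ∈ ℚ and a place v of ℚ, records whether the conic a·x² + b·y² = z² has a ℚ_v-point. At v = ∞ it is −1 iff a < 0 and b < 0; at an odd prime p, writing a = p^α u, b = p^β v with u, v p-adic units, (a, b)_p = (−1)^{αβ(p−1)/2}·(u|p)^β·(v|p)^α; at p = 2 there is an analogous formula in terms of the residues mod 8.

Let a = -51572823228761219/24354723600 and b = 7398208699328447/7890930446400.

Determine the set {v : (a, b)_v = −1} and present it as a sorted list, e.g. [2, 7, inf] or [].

(a, b) ≡ (-11, 23) mod (ℚ^×)²; places V = {2, 3, 5, 7, 11, 13, 17, 19, 23, 41, ∞}.
(a,b)_19: α=0, u≡10; β=2, v≡6 (mod 19); (10|19)=-1, (6|19)=+1; sign (−1)^0·-1^2·+1^0 = +1.
(a,b)_13: α=0, u≡8; β=2, v≡12 (mod 13); (8|13)=-1, (12|13)=+1; sign (−1)^0·-1^2·+1^0 = +1.
(a,b)_23: α=4, u≡18; β=3, v≡2 (mod 23); (18|23)=+1, (2|23)=+1; sign (−1)^0·+1^3·+1^4 = +1.
(a,b)_3: α=-6, u≡1; β=-10, v≡2 (mod 3); (1|3)=+1, (2|3)=-1; sign (−1)^0·+1^-10·-1^-6 = +1.
(a,b)_7: α=2, u≡3; β=2, v≡1 (mod 7); (3|7)=-1, (1|7)=+1; sign (−1)^0·-1^2·+1^2 = +1.
(a,b)_41: α=4, u≡6; β=2, v≡9 (mod 41); (6|41)=-1, (9|41)=+1; sign (−1)^0·-1^2·+1^4 = +1.
(a,b)_17: α=-4, u≡10; β=-4, v≡10 (mod 17); (10|17)=-1, (10|17)=-1; sign (−1)^0·-1^-4·-1^-4 = +1.
(a,b)_11: α=3, u≡10; β=2, v≡3 (mod 11); (10|11)=-1, (3|11)=+1; sign (−1)^0·-1^2·+1^3 = +1.
(a,b)_∞: sgn(-11)=−, sgn(23)=+, so +1.
(a,b)_2: α=-4, β=-6; u≡5, v≡7 (mod 8); ε(u)ε(v)=0·1, αω(v)=-4·0, βω(u)=-6·1; sum ≡ 0  ⇒  +1.
(a,b)_5: α=-2, u≡4; β=-2, v≡2 (mod 5); (4|5)=+1, (2|5)=-1; sign (−1)^0·+1^-2·-1^-2 = +1.
Every local symbol is +1, so the conic -11·x² + 23·y² = z² has ℚ_v-points for all v and hence a ℚ-point; (a, b / ℚ) ≅ M_2(ℚ).

[]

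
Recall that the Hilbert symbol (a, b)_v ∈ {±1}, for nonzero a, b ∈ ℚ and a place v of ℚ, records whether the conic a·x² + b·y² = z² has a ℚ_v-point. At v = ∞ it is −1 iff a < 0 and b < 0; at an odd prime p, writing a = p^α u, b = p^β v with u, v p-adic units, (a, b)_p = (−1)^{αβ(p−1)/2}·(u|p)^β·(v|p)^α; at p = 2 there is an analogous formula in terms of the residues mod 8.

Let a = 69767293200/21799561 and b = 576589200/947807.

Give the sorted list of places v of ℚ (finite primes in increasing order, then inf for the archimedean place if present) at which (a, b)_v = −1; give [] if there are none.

(a, b) ≡ (33, 759) mod (ℚ^×)²; places V = {2, 3, 5, 7, 11, 19, 23, 29, ∞}.
(a,b)_19: α=2, u≡13; β=2, v≡2 (mod 19); (13|19)=-1, (2|19)=-1; sign (−1)^0·-1^2·-1^2 = +1.
(a,b)_∞: sgn(33)=+, sgn(759)=+, so +1.
(a,b)_5: α=2, u≡3; β=2, v≡4 (mod 5); (3|5)=-1, (4|5)=+1; sign (−1)^0·-1^2·+1^2 = +1.
(a,b)_3: α=1, u≡2; β=1, v≡1 (mod 3); (2|3)=-1, (1|3)=+1; sign (−1)^1·-1^1·+1^1 = +1.
(a,b)_7: α=-2, u≡6; β=-2, v≡6 (mod 7); (6|7)=-1, (6|7)=-1; sign (−1)^0·-1^-2·-1^-2 = +1.
(a,b)_11: α=5, u≡3; β=3, v≡3 (mod 11); (3|11)=+1, (3|11)=+1; sign (−1)^1·+1^3·+1^5 = -1.
(a,b)_2: α=4, β=4; u≡1, v≡7 (mod 8); ε(u)ε(v)=0·1, αω(v)=4·0, βω(u)=4·0; sum ≡ 0  ⇒  +1.
(a,b)_29: α=-2, u≡23; β=-2, v≡13 (mod 29); (23|29)=+1, (13|29)=+1; sign (−1)^0·+1^-2·+1^-2 = +1.
(a,b)_23: α=-2, u≡20; β=-1, v≡11 (mod 23); (20|23)=-1, (11|23)=-1; sign (−1)^0·-1^-1·-1^-2 = -1.
Ram(33, 759) = {11, 23}; no ℚ_11-point on the conic.

[11, 23]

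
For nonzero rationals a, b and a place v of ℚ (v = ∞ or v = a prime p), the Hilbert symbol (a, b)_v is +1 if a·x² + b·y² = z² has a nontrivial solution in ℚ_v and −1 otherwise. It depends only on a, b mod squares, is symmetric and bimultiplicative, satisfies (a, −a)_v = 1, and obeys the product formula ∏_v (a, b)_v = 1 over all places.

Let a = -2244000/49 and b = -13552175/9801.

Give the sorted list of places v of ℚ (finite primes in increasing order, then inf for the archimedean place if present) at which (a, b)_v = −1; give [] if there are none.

[5, 13, 37, inf]

(a, b) ≡ (-5610, -11063) mod (ℚ^×)²; places V = {2, 3, 5, 7, 11, 13, 17, 23, 37, ∞}.
(a,b)_5: α=3, u≡2; β=2, v≡3 (mod 5); (2|5)=-1, (3|5)=-1; sign (−1)^0·-1^2·-1^3 = -1.
(a,b)_∞: sgn(-5610)=−, sgn(-11063)=−, so -1.
(a,b)_2: α=5, β=0; u≡3, v≡1 (mod 8); ε(u)ε(v)=1·0, αω(v)=5·0, βω(u)=0·1; sum ≡ 0  ⇒  +1.
(a,b)_7: α=-2, u≡4; β=2, v≡2 (mod 7); (4|7)=+1, (2|7)=+1; sign (−1)^0·+1^2·+1^-2 = +1.
(a,b)_37: α=0, u≡35; β=1, v≡3 (mod 37); (35|37)=-1, (3|37)=+1; sign (−1)^0·-1^1·+1^0 = -1.
(a,b)_23: α=0, u≡6; β=1, v≡4 (mod 23); (6|23)=+1, (4|23)=+1; sign (−1)^0·+1^1·+1^0 = +1.
(a,b)_3: α=1, u≡2; β=-4, v≡1 (mod 3); (2|3)=-1, (1|3)=+1; sign (−1)^0·-1^-4·+1^1 = +1.
(a,b)_11: α=1, u≡10; β=-2, v≡3 (mod 11); (10|11)=-1, (3|11)=+1; sign (−1)^0·-1^-2·+1^1 = +1.
(a,b)_17: α=1, u≡6; β=0, v≡8 (mod 17); (6|17)=-1, (8|17)=+1; sign (−1)^0·-1^0·+1^1 = +1.
(a,b)_13: α=0, u≡6; β=1, v≡5 (mod 13); (6|13)=-1, (5|13)=-1; sign (−1)^0·-1^1·-1^0 = -1.
Ram(-5610, -11063) = {5, 13, 37, ∞}; no ℚ_5-point on the conic.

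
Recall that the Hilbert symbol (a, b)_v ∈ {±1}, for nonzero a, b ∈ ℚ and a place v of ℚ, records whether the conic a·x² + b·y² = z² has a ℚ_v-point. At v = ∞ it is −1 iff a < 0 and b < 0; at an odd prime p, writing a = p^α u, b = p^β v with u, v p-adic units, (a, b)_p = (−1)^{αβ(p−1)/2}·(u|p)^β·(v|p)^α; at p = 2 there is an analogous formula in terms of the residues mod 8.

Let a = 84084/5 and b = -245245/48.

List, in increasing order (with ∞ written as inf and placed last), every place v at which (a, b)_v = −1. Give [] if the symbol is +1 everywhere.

[5, 7, 11, 13]

(a, b) ≡ (2145, -15015) mod (ℚ^×)²; places V = {2, 3, 5, 7, 11, 13, ∞}.
(a,b)_13: α=1, u≡4; β=1, v≡7 (mod 13); (4|13)=+1, (7|13)=-1; sign (−1)^0·+1^1·-1^1 = -1.
(a,b)_3: α=1, u≡1; β=-1, v≡2 (mod 3); (1|3)=+1, (2|3)=-1; sign (−1)^1·+1^-1·-1^1 = +1.
(a,b)_∞: sgn(2145)=+, sgn(-15015)=−, so +1.
(a,b)_5: α=-1, u≡4; β=1, v≡2 (mod 5); (4|5)=+1, (2|5)=-1; sign (−1)^0·+1^1·-1^-1 = -1.
(a,b)_2: α=2, β=-4; u≡1, v≡1 (mod 8); ε(u)ε(v)=0·0, αω(v)=2·0, βω(u)=-4·0; sum ≡ 0  ⇒  +1.
(a,b)_11: α=1, u≡2; β=1, v≡6 (mod 11); (2|11)=-1, (6|11)=-1; sign (−1)^1·-1^1·-1^1 = -1.
(a,b)_7: α=2, u≡3; β=3, v≡1 (mod 7); (3|7)=-1, (1|7)=+1; sign (−1)^0·-1^3·+1^2 = -1.
(2145, -15015 / ℚ) ramifies at {5, 7, 11, 13}: a division algebra.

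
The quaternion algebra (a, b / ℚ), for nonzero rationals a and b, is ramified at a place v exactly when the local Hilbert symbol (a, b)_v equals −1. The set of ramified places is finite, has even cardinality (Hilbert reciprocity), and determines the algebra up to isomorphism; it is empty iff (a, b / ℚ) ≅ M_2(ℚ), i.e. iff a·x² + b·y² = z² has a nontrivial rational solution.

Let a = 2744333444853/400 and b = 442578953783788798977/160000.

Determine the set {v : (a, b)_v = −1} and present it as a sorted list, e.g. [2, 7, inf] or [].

[7, 11]

Mod squares: a ≡ 13, b ≡ 17017. Check v ∈ {∞, 2, 3, 5, 7, 11, 13, 17}.
v=11: a=11^2·(≡2), b=11^3·(≡10) mod 11; (2|11)=-1, (10|11)=-1; (−1)^{2·3·5}·(-1)^3·(-1)^2 = -1.
v=5: a=5^-2·(≡3), b=5^-4·(≡2) mod 5; (3|5)=-1, (2|5)=-1; (−1)^{-2·-4·2}·(-1)^-4·(-1)^-2 = +1.
v=7: a=7^2·(≡3), b=7^3·(≡1) mod 7; (3|7)=-1, (1|7)=+1; (−1)^{2·3·3}·(-1)^3·(+1)^2 = -1.
v=13: a=13^3·(≡12), b=13^5·(≡3) mod 13; (12|13)=+1, (3|13)=+1; (−1)^{3·5·6}·(+1)^5·(+1)^3 = +1.
v=3: a=3^6·(≡1), b=3^12·(≡1) mod 3; (1|3)=+1, (1|3)=+1; (−1)^{6·12·1}·(+1)^12·(+1)^6 = +1.
v=2: v_2(a)=-4, v_2(b)=-8; units ≡ 5, 1 (mod 8); ε·ε+αω+βω = 0·0+-4·0+-8·1 ≡ 0  ⇒  (a,b)_2 = +1.
v=∞: 13 > 0 and 17017 > 0  ⇒  (a,b)_∞ = +1.
v=17: a=17^2·(≡13), b=17^3·(≡9) mod 17; (13|17)=+1, (9|17)=+1; (−1)^{2·3·8}·(+1)^3·(+1)^2 = +1.
|Ram(13, 17017)| = 2, even; anisotropic at {7, 11}.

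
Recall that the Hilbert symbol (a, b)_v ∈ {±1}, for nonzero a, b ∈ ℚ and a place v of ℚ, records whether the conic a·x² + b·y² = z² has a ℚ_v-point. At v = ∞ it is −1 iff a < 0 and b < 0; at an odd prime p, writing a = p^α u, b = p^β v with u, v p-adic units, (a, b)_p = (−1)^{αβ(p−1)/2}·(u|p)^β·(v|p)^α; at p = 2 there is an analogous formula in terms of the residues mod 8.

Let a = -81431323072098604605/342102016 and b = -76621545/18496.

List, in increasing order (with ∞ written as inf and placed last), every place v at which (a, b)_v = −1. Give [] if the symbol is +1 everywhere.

[2, 13, 19, inf]

Mod squares: a ≡ -8645, b ≡ -2145. Check v ∈ {∞, 2, 3, 5, 7, 11, 13, 17, 19}.
v=11: a=11^2·(≡5), b=11^1·(≡9) mod 11; (5|11)=+1, (9|11)=+1; (−1)^{2·1·5}·(+1)^1·(+1)^2 = +1.
v=13: a=13^3·(≡11), b=13^1·(≡4) mod 13; (11|13)=-1, (4|13)=+1; (−1)^{3·1·6}·(-1)^1·(+1)^3 = -1.
v=2: v_2(a)=-12, v_2(b)=-6; units ≡ 3, 7 (mod 8); ε·ε+αω+βω = 1·1+-12·0+-6·1 ≡ 1  ⇒  (a,b)_2 = -1.
v=∞: -8645 < 0 and -2145 < 0  ⇒  (a,b)_∞ = -1.
v=7: a=7^5·(≡1), b=7^2·(≡2) mod 7; (1|7)=+1, (2|7)=+1; (−1)^{5·2·3}·(+1)^2·(+1)^5 = +1.
v=19: a=19^3·(≡1), b=19^0·(≡15) mod 19; (1|19)=+1, (15|19)=-1; (−1)^{3·0·9}·(+1)^0·(-1)^3 = -1.
v=17: a=17^-4·(≡4), b=17^-2·(≡3) mod 17; (4|17)=+1, (3|17)=-1; (−1)^{-4·-2·8}·(+1)^-2·(-1)^-4 = +1.
v=5: a=5^1·(≡4), b=5^1·(≡1) mod 5; (4|5)=+1, (1|5)=+1; (−1)^{1·1·2}·(+1)^1·(+1)^1 = +1.
v=3: a=3^12·(≡1), b=3^7·(≡2) mod 3; (1|3)=+1, (2|3)=-1; (−1)^{12·7·1}·(+1)^7·(-1)^12 = +1.
|Ram(-8645, -2145)| = 4, even; anisotropic at {2, 13, 19, ∞}.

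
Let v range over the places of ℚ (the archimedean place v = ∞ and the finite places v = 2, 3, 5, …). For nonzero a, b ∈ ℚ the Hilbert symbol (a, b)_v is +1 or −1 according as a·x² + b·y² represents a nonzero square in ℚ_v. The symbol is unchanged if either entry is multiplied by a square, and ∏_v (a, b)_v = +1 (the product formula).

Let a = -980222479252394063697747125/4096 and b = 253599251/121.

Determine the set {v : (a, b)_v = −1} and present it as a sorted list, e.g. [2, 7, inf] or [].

[2, 17, 41, 43]

Mod squares: a ≡ -60391565, b ≡ 731. Check v ∈ {∞, 2, 5, 11, 13, 17, 19, 31, 37, 41, 43}.
v=37: a=37^2·(≡2), b=37^0·(≡3) mod 37; (2|37)=-1, (3|37)=+1; (−1)^{2·0·18}·(-1)^0·(+1)^2 = +1.
v=41: a=41^1·(≡36), b=41^0·(≡29) mod 41; (36|41)=+1, (29|41)=-1; (−1)^{1·0·20}·(+1)^0·(-1)^1 = -1.
v=19: a=19^0·(≡11), b=19^2·(≡6) mod 19; (11|19)=+1, (6|19)=+1; (−1)^{0·2·9}·(+1)^2·(+1)^0 = +1.
v=13: a=13^1·(≡8), b=13^0·(≡12) mod 13; (8|13)=-1, (12|13)=+1; (−1)^{1·0·6}·(-1)^0·(+1)^1 = +1.
v=31: a=31^7·(≡1), b=31^2·(≡4) mod 31; (1|31)=+1, (4|31)=+1; (−1)^{7·2·15}·(+1)^2·(+1)^7 = +1.
v=∞: -60391565 < 0 and 731 > 0  ⇒  (a,b)_∞ = +1.
v=17: a=17^3·(≡5), b=17^1·(≡9) mod 17; (5|17)=-1, (9|17)=+1; (−1)^{3·1·8}·(-1)^1·(+1)^3 = -1.
v=5: a=5^3·(≡3), b=5^0·(≡1) mod 5; (3|5)=-1, (1|5)=+1; (−1)^{3·0·2}·(-1)^0·(+1)^3 = +1.
v=43: a=43^3·(≡25), b=43^1·(≡1) mod 43; (25|43)=+1, (1|43)=+1; (−1)^{3·1·21}·(+1)^1·(+1)^3 = -1.
v=2: v_2(a)=-12, v_2(b)=0; units ≡ 3, 3 (mod 8); ε·ε+αω+βω = 1·1+-12·1+0·1 ≡ 1  ⇒  (a,b)_2 = -1.
v=11: a=11^0·(≡7), b=11^-2·(≡4) mod 11; (7|11)=-1, (4|11)=+1; (−1)^{0·-2·5}·(-1)^-2·(+1)^0 = +1.
|Ram(-60391565, 731)| = 4, even; anisotropic at {2, 17, 41, 43}.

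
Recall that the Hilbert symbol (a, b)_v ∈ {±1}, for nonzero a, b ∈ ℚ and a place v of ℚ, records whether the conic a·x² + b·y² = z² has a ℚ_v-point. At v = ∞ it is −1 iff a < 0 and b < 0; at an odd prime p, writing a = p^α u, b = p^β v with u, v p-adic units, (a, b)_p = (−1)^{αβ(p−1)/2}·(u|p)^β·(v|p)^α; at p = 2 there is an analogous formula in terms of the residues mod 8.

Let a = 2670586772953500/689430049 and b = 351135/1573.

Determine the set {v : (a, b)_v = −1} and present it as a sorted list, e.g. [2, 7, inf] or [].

[2, 3, 5, 13]

(a, b) ≡ (15, 195) mod (ℚ^×)²; places V = {2, 3, 5, 7, 11, 13, 17, 19, 31, ∞}.
(a,b)_5: α=3, u≡2; β=1, v≡4 (mod 5); (2|5)=-1, (4|5)=+1; sign (−1)^0·-1^1·+1^3 = -1.
(a,b)_7: α=-2, u≡2; β=0, v≡3 (mod 7); (2|7)=+1, (3|7)=-1; sign (−1)^0·+1^0·-1^-2 = +1.
(a,b)_19: α=2, u≡10; β=0, v≡1 (mod 19); (10|19)=-1, (1|19)=+1; sign (−1)^0·-1^0·+1^2 = +1.
(a,b)_11: α=-4, u≡3; β=-2, v≡2 (mod 11); (3|11)=+1, (2|11)=-1; sign (−1)^0·+1^-2·-1^-4 = +1.
(a,b)_31: α=-2, u≡17; β=0, v≡8 (mod 31); (17|31)=-1, (8|31)=+1; sign (−1)^0·-1^0·+1^-2 = +1.
(a,b)_17: α=4, u≡2; β=2, v≡16 (mod 17); (2|17)=+1, (16|17)=+1; sign (−1)^0·+1^2·+1^4 = +1.
(a,b)_13: α=0, u≡7; β=-1, v≡11 (mod 13); (7|13)=-1, (11|13)=-1; sign (−1)^0·-1^-1·-1^0 = -1.
(a,b)_3: α=11, u≡2; β=5, v≡2 (mod 3); (2|3)=-1, (2|3)=-1; sign (−1)^1·-1^5·-1^11 = -1.
(a,b)_∞: sgn(15)=+, sgn(195)=+, so +1.
(a,b)_2: α=2, β=0; u≡7, v≡3 (mod 8); ε(u)ε(v)=1·1, αω(v)=2·1, βω(u)=0·0; sum ≡ 1  ⇒  -1.
|Ram(15, 195)| = 4, even; anisotropic at {2, 3, 5, 13}.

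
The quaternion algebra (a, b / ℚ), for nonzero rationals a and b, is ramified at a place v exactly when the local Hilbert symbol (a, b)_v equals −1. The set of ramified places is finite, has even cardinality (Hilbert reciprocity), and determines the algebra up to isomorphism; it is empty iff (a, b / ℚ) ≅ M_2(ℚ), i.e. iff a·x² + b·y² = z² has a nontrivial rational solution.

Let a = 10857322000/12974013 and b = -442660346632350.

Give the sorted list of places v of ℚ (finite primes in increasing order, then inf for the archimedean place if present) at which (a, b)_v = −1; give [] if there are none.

[2, 13, 17, 19]

(a, b) ≡ (146965, -7854) mod (ℚ^×)²; places V = {2, 3, 5, 7, 11, 13, 17, 19, 37, ∞}.
(a,b)_5: α=3, u≡2; β=2, v≡1 (mod 5); (2|5)=-1, (1|5)=+1; sign (−1)^0·-1^2·+1^3 = +1.
(a,b)_7: α=5, u≡4; β=5, v≡5 (mod 7); (4|7)=+1, (5|7)=-1; sign (−1)^1·+1^5·-1^5 = +1.
(a,b)_17: α=1, u≡1; β=3, v≡12 (mod 17); (1|17)=+1, (12|17)=-1; sign (−1)^0·+1^3·-1^1 = -1.
(a,b)_19: α=1, u≡18; β=2, v≡18 (mod 19); (18|19)=-1, (18|19)=-1; sign (−1)^0·-1^2·-1^1 = -1.
(a,b)_13: α=-1, u≡11; β=0, v≡11 (mod 13); (11|13)=-1, (11|13)=-1; sign (−1)^0·-1^0·-1^-1 = -1.
(a,b)_∞: sgn(146965)=+, sgn(-7854)=−, so +1.
(a,b)_37: α=-2, u≡1; β=0, v≡12 (mod 37); (1|37)=+1, (12|37)=+1; sign (−1)^0·+1^0·+1^-2 = +1.
(a,b)_2: α=4, β=1; u≡5, v≡1 (mod 8); ε(u)ε(v)=0·0, αω(v)=4·0, βω(u)=1·1; sum ≡ 1  ⇒  -1.
(a,b)_11: α=0, u≡1; β=1, v≡9 (mod 11); (1|11)=+1, (9|11)=+1; sign (−1)^0·+1^1·+1^0 = +1.
(a,b)_3: α=-6, u≡1; β=3, v≡1 (mod 3); (1|3)=+1, (1|3)=+1; sign (−1)^0·+1^3·+1^-6 = +1.
|Ram(146965, -7854)| = 4, even; anisotropic at {2, 13, 17, 19}.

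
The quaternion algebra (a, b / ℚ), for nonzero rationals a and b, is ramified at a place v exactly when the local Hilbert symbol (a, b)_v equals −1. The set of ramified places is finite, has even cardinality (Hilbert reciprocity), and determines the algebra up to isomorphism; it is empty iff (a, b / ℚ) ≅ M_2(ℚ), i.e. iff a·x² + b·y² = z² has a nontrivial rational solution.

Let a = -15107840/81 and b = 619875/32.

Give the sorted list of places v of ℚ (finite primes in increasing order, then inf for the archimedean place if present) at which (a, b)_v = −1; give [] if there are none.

Mod squares: a ≡ -59015, b ≡ 5510. Check v ∈ {∞, 2, 3, 5, 11, 19, 29, 37}.
v=19: a=19^0·(≡2), b=19^1·(≡6) mod 19; (2|19)=-1, (6|19)=+1; (−1)^{0·1·9}·(-1)^1·(+1)^0 = -1.
v=2: v_2(a)=8, v_2(b)=-5; units ≡ 1, 3 (mod 8); ε·ε+αω+βω = 0·1+8·1+-5·0 ≡ 0  ⇒  (a,b)_2 = +1.
v=5: a=5^1·(≡2), b=5^3·(≡2) mod 5; (2|5)=-1, (2|5)=-1; (−1)^{1·3·2}·(-1)^3·(-1)^1 = +1.
v=29: a=29^1·(≡20), b=29^1·(≡20) mod 29; (20|29)=+1, (20|29)=+1; (−1)^{1·1·14}·(+1)^1·(+1)^1 = +1.
v=11: a=11^1·(≡5), b=11^0·(≡8) mod 11; (5|11)=+1, (8|11)=-1; (−1)^{1·0·5}·(+1)^0·(-1)^1 = -1.
v=3: a=3^-4·(≡1), b=3^2·(≡2) mod 3; (1|3)=+1, (2|3)=-1; (−1)^{-4·2·1}·(+1)^2·(-1)^-4 = +1.
v=37: a=37^1·(≡7), b=37^0·(≡12) mod 37; (7|37)=+1, (12|37)=+1; (−1)^{1·0·18}·(+1)^0·(+1)^1 = +1.
v=∞: -59015 < 0 and 5510 > 0  ⇒  (a,b)_∞ = +1.
Ram(-59015, 5510) = {11, 19}; no ℚ_11-point on the conic.

[11, 19]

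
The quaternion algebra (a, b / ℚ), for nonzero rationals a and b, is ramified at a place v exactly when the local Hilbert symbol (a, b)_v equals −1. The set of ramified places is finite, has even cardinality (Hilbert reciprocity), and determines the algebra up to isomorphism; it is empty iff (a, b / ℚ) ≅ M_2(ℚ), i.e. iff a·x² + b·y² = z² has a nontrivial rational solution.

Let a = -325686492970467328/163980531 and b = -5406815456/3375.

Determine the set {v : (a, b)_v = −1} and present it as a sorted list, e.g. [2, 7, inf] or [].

(a, b) ≡ (-77, -210) mod (ℚ^×)²; places V = {2, 3, 5, 7, 11, 13, 17, ∞}.
(a,b)_13: α=-2, u≡3; β=0, v≡11 (mod 13); (3|13)=+1, (11|13)=-1; sign (−1)^0·+1^0·-1^-2 = +1.
(a,b)_7: α=7, u≡3; β=1, v≡3 (mod 7); (3|7)=-1, (3|7)=-1; sign (−1)^1·-1^1·-1^7 = -1.
(a,b)_3: α=-6, u≡1; β=-3, v≡2 (mod 3); (1|3)=+1, (2|3)=-1; sign (−1)^0·+1^-3·-1^-6 = +1.
(a,b)_5: α=0, u≡2; β=-3, v≡2 (mod 5); (2|5)=-1, (2|5)=-1; sign (−1)^0·-1^-3·-1^0 = -1.
(a,b)_17: α=6, u≡15; β=6, v≡11 (mod 17); (15|17)=+1, (11|17)=-1; sign (−1)^0·+1^6·-1^6 = +1.
(a,b)_2: α=14, β=5; u≡3, v≡7 (mod 8); ε(u)ε(v)=1·1, αω(v)=14·0, βω(u)=5·1; sum ≡ 0  ⇒  +1.
(a,b)_∞: sgn(-77)=−, sgn(-210)=−, so -1.
(a,b)_11: α=-3, u≡4; β=0, v≡10 (mod 11); (4|11)=+1, (10|11)=-1; sign (−1)^0·+1^0·-1^-3 = -1.
Ram(-77, -210) = {5, 7, 11, ∞}; no ℚ_5-point on the conic.

[5, 7, 11, inf]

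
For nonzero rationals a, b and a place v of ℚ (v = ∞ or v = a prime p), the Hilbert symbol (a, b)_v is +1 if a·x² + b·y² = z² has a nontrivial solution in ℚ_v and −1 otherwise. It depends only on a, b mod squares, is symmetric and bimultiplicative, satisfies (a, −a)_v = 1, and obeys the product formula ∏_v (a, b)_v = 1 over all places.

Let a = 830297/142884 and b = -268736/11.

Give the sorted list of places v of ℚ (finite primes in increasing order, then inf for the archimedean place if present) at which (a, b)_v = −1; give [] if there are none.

[11, 17]

Mod squares: a ≡ 17, b ≡ -46189. Check v ∈ {∞, 2, 3, 7, 11, 13, 17, 19}.
v=2: v_2(a)=-2, v_2(b)=6; units ≡ 1, 3 (mod 8); ε·ε+αω+βω = 0·1+-2·1+6·0 ≡ 0  ⇒  (a,b)_2 = +1.
v=19: a=19^0·(≡4), b=19^1·(≡1) mod 19; (4|19)=+1, (1|19)=+1; (−1)^{0·1·9}·(+1)^1·(+1)^0 = +1.
v=17: a=17^3·(≡1), b=17^1·(≡11) mod 17; (1|17)=+1, (11|17)=-1; (−1)^{3·1·8}·(+1)^1·(-1)^3 = -1.
v=∞: 17 > 0 and -46189 < 0  ⇒  (a,b)_∞ = +1.
v=11: a=11^0·(≡10), b=11^-1·(≡5) mod 11; (10|11)=-1, (5|11)=+1; (−1)^{0·-1·5}·(-1)^-1·(+1)^0 = -1.
v=13: a=13^2·(≡12), b=13^1·(≡1) mod 13; (12|13)=+1, (1|13)=+1; (−1)^{2·1·6}·(+1)^1·(+1)^2 = +1.
v=7: a=7^-2·(≡5), b=7^0·(≡2) mod 7; (5|7)=-1, (2|7)=+1; (−1)^{-2·0·3}·(-1)^0·(+1)^-2 = +1.
v=3: a=3^-6·(≡2), b=3^0·(≡2) mod 3; (2|3)=-1, (2|3)=-1; (−1)^{-6·0·1}·(-1)^0·(-1)^-6 = +1.
Ram(17, -46189) = {11, 17}; no ℚ_11-point on the conic.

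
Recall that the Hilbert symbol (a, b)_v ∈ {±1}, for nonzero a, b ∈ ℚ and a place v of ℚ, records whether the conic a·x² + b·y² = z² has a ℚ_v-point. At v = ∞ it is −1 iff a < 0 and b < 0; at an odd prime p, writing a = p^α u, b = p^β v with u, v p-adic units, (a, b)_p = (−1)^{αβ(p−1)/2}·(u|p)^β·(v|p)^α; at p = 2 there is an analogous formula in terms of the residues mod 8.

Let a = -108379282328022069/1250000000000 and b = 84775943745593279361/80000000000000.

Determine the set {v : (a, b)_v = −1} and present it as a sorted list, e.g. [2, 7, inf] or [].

(a, b) ≡ (-1105, 32045) mod (ℚ^×)²; places V = {2, 3, 5, 7, 13, 17, 23, 29, 31, ∞}.
(a,b)_2: α=-10, β=-16; u≡7, v≡5 (mod 8); ε(u)ε(v)=1·0, αω(v)=-10·1, βω(u)=-16·0; sum ≡ 0  ⇒  +1.
(a,b)_5: α=-13, u≡4; β=-13, v≡1 (mod 5); (4|5)=+1, (1|5)=+1; sign (−1)^0·+1^-13·+1^-13 = +1.
(a,b)_3: α=4, u≡2; β=4, v≡2 (mod 3); (2|3)=-1, (2|3)=-1; sign (−1)^0·-1^4·-1^4 = +1.
(a,b)_29: α=2, u≡11; β=3, v≡18 (mod 29); (11|29)=-1, (18|29)=-1; sign (−1)^0·-1^3·-1^2 = -1.
(a,b)_7: α=2, u≡1; β=4, v≡5 (mod 7); (1|7)=+1, (5|7)=-1; sign (−1)^0·+1^4·-1^2 = +1.
(a,b)_13: α=1, u≡6; β=1, v≡5 (mod 13); (6|13)=-1, (5|13)=-1; sign (−1)^0·-1^1·-1^1 = +1.
(a,b)_17: α=3, u≡10; β=3, v≡15 (mod 17); (10|17)=-1, (15|17)=+1; sign (−1)^0·-1^3·+1^3 = -1.
(a,b)_31: α=2, u≡29; β=0, v≡21 (mod 31); (29|31)=-1, (21|31)=-1; sign (−1)^0·-1^0·-1^2 = +1.
(a,b)_∞: sgn(-1105)=−, sgn(32045)=+, so +1.
(a,b)_23: α=2, u≡11; β=4, v≡16 (mod 23); (11|23)=-1, (16|23)=+1; sign (−1)^0·-1^4·+1^2 = +1.
|Ram(-1105, 32045)| = 2, even; anisotropic at {17, 29}.

[17, 29]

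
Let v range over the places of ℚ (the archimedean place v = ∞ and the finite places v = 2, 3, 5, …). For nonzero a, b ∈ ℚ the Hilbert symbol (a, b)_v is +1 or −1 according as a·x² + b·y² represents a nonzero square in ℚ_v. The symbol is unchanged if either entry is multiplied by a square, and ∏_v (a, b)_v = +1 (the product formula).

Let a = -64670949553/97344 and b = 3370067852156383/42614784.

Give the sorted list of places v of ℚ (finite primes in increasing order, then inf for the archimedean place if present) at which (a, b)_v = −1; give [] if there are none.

(a, b) ≡ (-817, 25327) mod (ℚ^×)²; places V = {2, 3, 7, 13, 17, 19, 31, 41, 43, ∞}.
(a,b)_19: α=1, u≡12; β=1, v≡15 (mod 19); (12|19)=-1, (15|19)=-1; sign (−1)^1·-1^1·-1^1 = -1.
(a,b)_17: α=0, u≡16; β=-2, v≡11 (mod 17); (16|17)=+1, (11|17)=-1; sign (−1)^0·+1^-2·-1^0 = +1.
(a,b)_31: α=2, u≡10; β=3, v≡11 (mod 31); (10|31)=+1, (11|31)=-1; sign (−1)^0·+1^3·-1^2 = +1.
(a,b)_3: α=-2, u≡2; β=-2, v≡1 (mod 3); (2|3)=-1, (1|3)=+1; sign (−1)^0·-1^-2·+1^-2 = +1.
(a,b)_41: α=2, u≡35; β=4, v≡26 (mod 41); (35|41)=-1, (26|41)=-1; sign (−1)^0·-1^4·-1^2 = +1.
(a,b)_∞: sgn(-817)=−, sgn(25327)=+, so +1.
(a,b)_7: α=2, u≡2; β=2, v≡1 (mod 7); (2|7)=+1, (1|7)=+1; sign (−1)^0·+1^2·+1^2 = +1.
(a,b)_13: α=-2, u≡6; β=0, v≡10 (mod 13); (6|13)=-1, (10|13)=+1; sign (−1)^0·-1^0·+1^-2 = +1.
(a,b)_43: α=1, u≡38; β=1, v≡30 (mod 43); (38|43)=+1, (30|43)=-1; sign (−1)^1·+1^1·-1^1 = +1.
(a,b)_2: α=-6, β=-14; u≡7, v≡7 (mod 8); ε(u)ε(v)=1·1, αω(v)=-6·0, βω(u)=-14·0; sum ≡ 1  ⇒  -1.
|Ram(-817, 25327)| = 2, even; anisotropic at {2, 19}.

[2, 19]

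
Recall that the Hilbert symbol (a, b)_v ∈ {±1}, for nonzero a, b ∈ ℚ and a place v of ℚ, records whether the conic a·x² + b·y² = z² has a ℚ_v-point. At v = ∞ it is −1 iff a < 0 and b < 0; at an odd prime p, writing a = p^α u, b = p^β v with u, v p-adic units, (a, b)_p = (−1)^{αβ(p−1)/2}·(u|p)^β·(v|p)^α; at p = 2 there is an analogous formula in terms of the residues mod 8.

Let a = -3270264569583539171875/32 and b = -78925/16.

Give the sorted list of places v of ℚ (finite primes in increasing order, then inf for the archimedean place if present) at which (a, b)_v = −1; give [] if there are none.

Mod squares: a ≡ -86, b ≡ -3157. Check v ∈ {∞, 2, 5, 7, 11, 41, 43}.
v=∞: -86 < 0 and -3157 < 0  ⇒  (a,b)_∞ = -1.
v=7: a=7^6·(≡6), b=7^1·(≡1) mod 7; (6|7)=-1, (1|7)=+1; (−1)^{6·1·3}·(-1)^1·(+1)^6 = -1.
v=41: a=41^4·(≡21), b=41^1·(≡36) mod 41; (21|41)=+1, (36|41)=+1; (−1)^{4·1·20}·(+1)^1·(+1)^4 = +1.
v=43: a=43^1·(≡4), b=43^0·(≡31) mod 43; (4|43)=+1, (31|43)=+1; (−1)^{1·0·21}·(+1)^0·(+1)^1 = +1.
v=5: a=5^6·(≡4), b=5^2·(≡3) mod 5; (4|5)=+1, (3|5)=-1; (−1)^{6·2·2}·(+1)^2·(-1)^6 = +1.
v=11: a=11^4·(≡8), b=11^1·(≡6) mod 11; (8|11)=-1, (6|11)=-1; (−1)^{4·1·5}·(-1)^1·(-1)^4 = -1.
v=2: v_2(a)=-5, v_2(b)=-4; units ≡ 5, 3 (mod 8); ε·ε+αω+βω = 0·1+-5·1+-4·1 ≡ 1  ⇒  (a,b)_2 = -1.
Ram(-86, -3157) = {2, 7, 11, ∞}; no ℚ_2-point on the conic.

[2, 7, 11, inf]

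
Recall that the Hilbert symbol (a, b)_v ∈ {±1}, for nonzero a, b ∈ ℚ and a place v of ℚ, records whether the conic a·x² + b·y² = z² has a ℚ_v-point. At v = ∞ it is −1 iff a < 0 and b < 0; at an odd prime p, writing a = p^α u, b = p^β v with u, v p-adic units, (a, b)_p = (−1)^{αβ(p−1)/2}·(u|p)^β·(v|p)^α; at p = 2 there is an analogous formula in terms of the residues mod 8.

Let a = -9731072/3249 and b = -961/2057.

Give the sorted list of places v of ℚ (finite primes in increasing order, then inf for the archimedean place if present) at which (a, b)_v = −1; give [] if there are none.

(a, b) ≡ (-9503, -17) mod (ℚ^×)²; places V = {2, 3, 11, 13, 17, 19, 31, 43, ∞}.
(a,b)_∞: sgn(-9503)=−, sgn(-17)=−, so -1.
(a,b)_31: α=0, u≡8; β=2, v≡14 (mod 31); (8|31)=+1, (14|31)=+1; sign (−1)^0·+1^2·+1^0 = +1.
(a,b)_11: α=0, u≡3; β=-2, v≡3 (mod 11); (3|11)=+1, (3|11)=+1; sign (−1)^0·+1^-2·+1^0 = +1.
(a,b)_13: α=1, u≡4; β=0, v≡9 (mod 13); (4|13)=+1, (9|13)=+1; sign (−1)^0·+1^0·+1^1 = +1.
(a,b)_17: α=1, u≡4; β=-1, v≡4 (mod 17); (4|17)=+1, (4|17)=+1; sign (−1)^0·+1^-1·+1^1 = +1.
(a,b)_43: α=1, u≡2; β=0, v≡39 (mod 43); (2|43)=-1, (39|43)=-1; sign (−1)^0·-1^0·-1^1 = -1.
(a,b)_3: α=-2, u≡1; β=0, v≡1 (mod 3); (1|3)=+1, (1|3)=+1; sign (−1)^0·+1^0·+1^-2 = +1.
(a,b)_19: α=-2, u≡7; β=0, v≡13 (mod 19); (7|19)=+1, (13|19)=-1; sign (−1)^0·+1^0·-1^-2 = +1.
(a,b)_2: α=10, β=0; u≡1, v≡7 (mod 8); ε(u)ε(v)=0·1, αω(v)=10·0, βω(u)=0·0; sum ≡ 0  ⇒  +1.
(-9503, -17 / ℚ) ramifies at {43, ∞}: a division algebra.

[43, inf]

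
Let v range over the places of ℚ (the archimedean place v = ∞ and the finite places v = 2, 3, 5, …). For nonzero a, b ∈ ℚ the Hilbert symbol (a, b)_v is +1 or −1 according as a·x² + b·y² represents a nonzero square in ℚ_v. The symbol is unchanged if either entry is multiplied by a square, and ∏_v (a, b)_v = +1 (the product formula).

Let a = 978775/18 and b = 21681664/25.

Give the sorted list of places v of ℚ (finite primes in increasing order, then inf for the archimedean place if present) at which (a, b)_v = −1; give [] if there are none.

[47, 53]

(a, b) ≡ (1598, 84694) mod (ℚ^×)²; places V = {2, 3, 5, 7, 17, 47, 53, ∞}.
(a,b)_∞: sgn(1598)=+, sgn(84694)=+, so +1.
(a,b)_2: α=-1, β=9; u≡7, v≡3 (mod 8); ε(u)ε(v)=1·1, αω(v)=-1·1, βω(u)=9·0; sum ≡ 0  ⇒  +1.
(a,b)_17: α=1, u≡13; β=1, v≡15 (mod 17); (13|17)=+1, (15|17)=+1; sign (−1)^0·+1^1·+1^1 = +1.
(a,b)_53: α=0, u≡19; β=1, v≡48 (mod 53); (19|53)=-1, (48|53)=-1; sign (−1)^0·-1^1·-1^0 = -1.
(a,b)_5: α=2, u≡2; β=-2, v≡4 (mod 5); (2|5)=-1, (4|5)=+1; sign (−1)^0·-1^-2·+1^2 = +1.
(a,b)_3: α=-2, u≡2; β=0, v≡1 (mod 3); (2|3)=-1, (1|3)=+1; sign (−1)^0·-1^0·+1^-2 = +1.
(a,b)_7: α=2, u≡1; β=0, v≡1 (mod 7); (1|7)=+1, (1|7)=+1; sign (−1)^0·+1^0·+1^2 = +1.
(a,b)_47: α=1, u≡42; β=1, v≡36 (mod 47); (42|47)=+1, (36|47)=+1; sign (−1)^1·+1^1·+1^1 = -1.
(1598, 84694 / ℚ) ramifies at {47, 53}: a division algebra.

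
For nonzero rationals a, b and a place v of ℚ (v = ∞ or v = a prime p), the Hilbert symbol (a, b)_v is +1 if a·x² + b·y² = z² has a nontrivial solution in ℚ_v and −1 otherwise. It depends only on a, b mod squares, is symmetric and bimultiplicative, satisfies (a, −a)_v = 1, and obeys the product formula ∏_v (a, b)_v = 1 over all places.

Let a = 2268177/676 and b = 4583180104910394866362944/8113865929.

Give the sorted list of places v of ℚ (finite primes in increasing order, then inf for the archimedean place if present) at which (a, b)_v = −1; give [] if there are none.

Mod squares: a ≡ 2697, b ≡ 45849. Check v ∈ {∞, 2, 3, 13, 17, 19, 29, 31, 41}.
v=17: a=17^0·(≡12), b=17^1·(≡5) mod 17; (12|17)=-1, (5|17)=-1; (−1)^{0·1·8}·(-1)^1·(-1)^0 = -1.
v=∞: 2697 > 0 and 45849 > 0  ⇒  (a,b)_∞ = +1.
v=41: a=41^0·(≡9), b=41^-2·(≡24) mod 41; (9|41)=+1, (24|41)=-1; (−1)^{0·-2·20}·(+1)^-2·(-1)^0 = +1.
v=13: a=13^-2·(≡7), b=13^-6·(≡11) mod 13; (7|13)=-1, (11|13)=-1; (−1)^{-2·-6·6}·(-1)^-6·(-1)^-2 = +1.
v=3: a=3^1·(≡2), b=3^3·(≡1) mod 3; (2|3)=-1, (1|3)=+1; (−1)^{1·3·1}·(-1)^3·(+1)^1 = +1.
v=2: v_2(a)=-2, v_2(b)=6; units ≡ 1, 1 (mod 8); ε·ε+αω+βω = 0·0+-2·0+6·0 ≡ 0  ⇒  (a,b)_2 = +1.
v=29: a=29^3·(≡20), b=29^9·(≡11) mod 29; (20|29)=+1, (11|29)=-1; (−1)^{3·9·14}·(+1)^9·(-1)^3 = -1.
v=19: a=19^0·(≡3), b=19^2·(≡10) mod 19; (3|19)=-1, (10|19)=-1; (−1)^{0·2·9}·(-1)^2·(-1)^0 = +1.
v=31: a=31^1·(≡4), b=31^3·(≡21) mod 31; (4|31)=+1, (21|31)=-1; (−1)^{1·3·15}·(+1)^3·(-1)^1 = +1.
Ram(2697, 45849) = {17, 29}; no ℚ_17-point on the conic.

[17, 29]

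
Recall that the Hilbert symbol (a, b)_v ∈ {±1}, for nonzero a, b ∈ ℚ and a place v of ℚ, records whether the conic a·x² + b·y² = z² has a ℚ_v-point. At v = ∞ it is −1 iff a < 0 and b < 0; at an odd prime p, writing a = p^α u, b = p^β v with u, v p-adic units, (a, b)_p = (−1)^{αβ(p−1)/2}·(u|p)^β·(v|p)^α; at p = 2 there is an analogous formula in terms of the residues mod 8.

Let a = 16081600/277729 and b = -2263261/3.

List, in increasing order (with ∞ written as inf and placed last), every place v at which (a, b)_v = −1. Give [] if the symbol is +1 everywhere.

Mod squares: a ≡ 19, b ≡ -138567. Check v ∈ {∞, 2, 3, 5, 7, 11, 13, 17, 19, 23, 31}.
v=31: a=31^-2·(≡4), b=31^0·(≡6) mod 31; (4|31)=+1, (6|31)=-1; (−1)^{-2·0·15}·(+1)^0·(-1)^-2 = +1.
v=2: v_2(a)=6, v_2(b)=0; units ≡ 3, 1 (mod 8); ε·ε+αω+βω = 1·0+6·0+0·1 ≡ 0  ⇒  (a,b)_2 = +1.
v=11: a=11^0·(≡7), b=11^1·(≡5) mod 11; (7|11)=-1, (5|11)=+1; (−1)^{0·1·5}·(-1)^1·(+1)^0 = -1.
v=13: a=13^0·(≡8), b=13^1·(≡4) mod 13; (8|13)=-1, (4|13)=+1; (−1)^{0·1·6}·(-1)^1·(+1)^0 = -1.
v=19: a=19^1·(≡17), b=19^1·(≡10) mod 19; (17|19)=+1, (10|19)=-1; (−1)^{1·1·9}·(+1)^1·(-1)^1 = +1.
v=7: a=7^0·(≡6), b=7^2·(≡6) mod 7; (6|7)=-1, (6|7)=-1; (−1)^{0·2·3}·(-1)^2·(-1)^0 = +1.
v=3: a=3^0·(≡1), b=3^-1·(≡2) mod 3; (1|3)=+1, (2|3)=-1; (−1)^{0·-1·1}·(+1)^-1·(-1)^0 = +1.
v=5: a=5^2·(≡1), b=5^0·(≡3) mod 5; (1|5)=+1, (3|5)=-1; (−1)^{2·0·2}·(+1)^0·(-1)^2 = +1.
v=17: a=17^-2·(≡16), b=17^1·(≡15) mod 17; (16|17)=+1, (15|17)=+1; (−1)^{-2·1·8}·(+1)^1·(+1)^-2 = +1.
v=∞: 19 > 0 and -138567 < 0  ⇒  (a,b)_∞ = +1.
v=23: a=23^2·(≡10), b=23^0·(≡18) mod 23; (10|23)=-1, (18|23)=+1; (−1)^{2·0·11}·(-1)^0·(+1)^2 = +1.
Ram(19, -138567) = {11, 13}; no ℚ_11-point on the conic.

[11, 13]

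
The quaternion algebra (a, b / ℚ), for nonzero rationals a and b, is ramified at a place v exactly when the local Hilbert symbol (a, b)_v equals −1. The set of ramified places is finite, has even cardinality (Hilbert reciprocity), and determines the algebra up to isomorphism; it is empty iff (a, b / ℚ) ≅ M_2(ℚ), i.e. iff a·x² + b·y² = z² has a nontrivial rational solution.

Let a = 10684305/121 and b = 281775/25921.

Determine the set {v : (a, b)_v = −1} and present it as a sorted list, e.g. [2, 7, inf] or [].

[13, 37]

Mod squares: a ≡ 131905, b ≡ 39. Check v ∈ {∞, 2, 3, 5, 7, 11, 13, 17, 23, 31, 37}.
v=17: a=17^0·(≡13), b=17^2·(≡7) mod 17; (13|17)=+1, (7|17)=-1; (−1)^{0·2·8}·(+1)^2·(-1)^0 = +1.
v=13: a=13^0·(≡2), b=13^1·(≡9) mod 13; (2|13)=-1, (9|13)=+1; (−1)^{0·1·6}·(-1)^1·(+1)^0 = -1.
v=37: a=37^1·(≡35), b=37^0·(≡8) mod 37; (35|37)=-1, (8|37)=-1; (−1)^{1·0·18}·(-1)^0·(-1)^1 = -1.
v=∞: 131905 > 0 and 39 > 0  ⇒  (a,b)_∞ = +1.
v=5: a=5^1·(≡1), b=5^2·(≡1) mod 5; (1|5)=+1, (1|5)=+1; (−1)^{1·2·2}·(+1)^2·(+1)^1 = +1.
v=11: a=11^-2·(≡5), b=11^0·(≡2) mod 11; (5|11)=+1, (2|11)=-1; (−1)^{-2·0·5}·(+1)^0·(-1)^-2 = +1.
v=2: v_2(a)=0, v_2(b)=0; units ≡ 1, 7 (mod 8); ε·ε+αω+βω = 0·1+0·0+0·0 ≡ 0  ⇒  (a,b)_2 = +1.
v=3: a=3^4·(≡1), b=3^1·(≡1) mod 3; (1|3)=+1, (1|3)=+1; (−1)^{4·1·1}·(+1)^1·(+1)^4 = +1.
v=7: a=7^0·(≡1), b=7^-2·(≡1) mod 7; (1|7)=+1, (1|7)=+1; (−1)^{0·-2·3}·(+1)^-2·(+1)^0 = +1.
v=23: a=23^1·(≡16), b=23^-2·(≡16) mod 23; (16|23)=+1, (16|23)=+1; (−1)^{1·-2·11}·(+1)^-2·(+1)^1 = +1.
v=31: a=31^1·(≡1), b=31^0·(≡28) mod 31; (1|31)=+1, (28|31)=+1; (−1)^{1·0·15}·(+1)^0·(+1)^1 = +1.
|Ram(131905, 39)| = 2, even; anisotropic at {13, 37}.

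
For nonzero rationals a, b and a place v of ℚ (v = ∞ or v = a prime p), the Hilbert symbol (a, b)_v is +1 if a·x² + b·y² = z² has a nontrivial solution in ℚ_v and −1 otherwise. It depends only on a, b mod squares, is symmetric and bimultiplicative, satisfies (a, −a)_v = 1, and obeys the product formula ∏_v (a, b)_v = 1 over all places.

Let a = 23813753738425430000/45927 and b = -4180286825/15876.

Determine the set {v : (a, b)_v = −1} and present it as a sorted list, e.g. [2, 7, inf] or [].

Mod squares: a ≡ 8729, b ≡ -8177. Check v ∈ {∞, 2, 3, 5, 7, 11, 13, 17, 29, 37, 43}.
v=29: a=29^1·(≡14), b=29^0·(≡1) mod 29; (14|29)=-1, (1|29)=+1; (−1)^{1·0·14}·(-1)^0·(+1)^1 = +1.
v=3: a=3^-8·(≡2), b=3^-4·(≡1) mod 3; (2|3)=-1, (1|3)=+1; (−1)^{-8·-4·1}·(-1)^-4·(+1)^-8 = +1.
v=∞: 8729 > 0 and -8177 < 0  ⇒  (a,b)_∞ = +1.
v=17: a=17^2·(≡9), b=17^1·(≡11) mod 17; (9|17)=+1, (11|17)=-1; (−1)^{2·1·8}·(+1)^1·(-1)^2 = +1.
v=7: a=7^-1·(≡2), b=7^-2·(≡3) mod 7; (2|7)=+1, (3|7)=-1; (−1)^{-1·-2·3}·(+1)^-2·(-1)^-1 = -1.
v=37: a=37^2·(≡33), b=37^1·(≡11) mod 37; (33|37)=+1, (11|37)=+1; (−1)^{2·1·18}·(+1)^1·(+1)^2 = +1.
v=5: a=5^4·(≡4), b=5^2·(≡2) mod 5; (4|5)=+1, (2|5)=-1; (−1)^{4·2·2}·(+1)^2·(-1)^4 = +1.
v=2: v_2(a)=4, v_2(b)=-2; units ≡ 1, 7 (mod 8); ε·ε+αω+βω = 0·1+4·0+-2·0 ≡ 0  ⇒  (a,b)_2 = +1.
v=13: a=13^6·(≡5), b=13^3·(≡11) mod 13; (5|13)=-1, (11|13)=-1; (−1)^{6·3·6}·(-1)^3·(-1)^6 = -1.
v=11: a=11^0·(≡6), b=11^2·(≡6) mod 11; (6|11)=-1, (6|11)=-1; (−1)^{0·2·5}·(-1)^2·(-1)^0 = +1.
v=43: a=43^1·(≡15), b=43^0·(≡35) mod 43; (15|43)=+1, (35|43)=+1; (−1)^{1·0·21}·(+1)^0·(+1)^1 = +1.
|Ram(8729, -8177)| = 2, even; anisotropic at {7, 13}.

[7, 13]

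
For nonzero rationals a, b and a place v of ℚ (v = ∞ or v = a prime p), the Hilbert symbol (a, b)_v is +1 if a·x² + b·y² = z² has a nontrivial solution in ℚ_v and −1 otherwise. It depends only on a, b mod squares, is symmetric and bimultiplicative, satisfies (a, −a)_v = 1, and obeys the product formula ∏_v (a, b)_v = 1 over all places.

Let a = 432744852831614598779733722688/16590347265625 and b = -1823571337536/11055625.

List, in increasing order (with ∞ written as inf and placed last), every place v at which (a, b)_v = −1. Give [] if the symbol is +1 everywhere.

Mod squares: a ≡ 842673, b ≡ -64821. Check v ∈ {∞, 2, 3, 5, 7, 13, 17, 19, 31, 37, 41}.
v=37: a=37^2·(≡19), b=37^0·(≡4) mod 37; (19|37)=-1, (4|37)=+1; (−1)^{2·0·18}·(-1)^0·(+1)^2 = +1.
v=7: a=7^-6·(≡3), b=7^-2·(≡3) mod 7; (3|7)=-1, (3|7)=-1; (−1)^{-6·-2·3}·(-1)^-2·(-1)^-6 = +1.
v=∞: 842673 > 0 and -64821 < 0  ⇒  (a,b)_∞ = +1.
v=13: a=13^7·(≡9), b=13^2·(≡9) mod 13; (9|13)=+1, (9|13)=+1; (−1)^{7·2·6}·(+1)^2·(+1)^7 = +1.
v=41: a=41^3·(≡30), b=41^1·(≡2) mod 41; (30|41)=-1, (2|41)=+1; (−1)^{3·1·20}·(-1)^1·(+1)^3 = -1.
v=17: a=17^5·(≡7), b=17^3·(≡5) mod 17; (7|17)=-1, (5|17)=-1; (−1)^{5·3·8}·(-1)^3·(-1)^5 = +1.
v=19: a=19^-2·(≡6), b=19^-2·(≡17) mod 19; (6|19)=+1, (17|19)=+1; (−1)^{-2·-2·9}·(+1)^-2·(+1)^-2 = +1.
v=3: a=3^3·(≡1), b=3^3·(≡2) mod 3; (1|3)=+1, (2|3)=-1; (−1)^{3·3·1}·(+1)^3·(-1)^3 = +1.
v=31: a=31^3·(≡30), b=31^1·(≡30) mod 31; (30|31)=-1, (30|31)=-1; (−1)^{3·1·15}·(-1)^1·(-1)^3 = -1.
v=5: a=5^-8·(≡2), b=5^-4·(≡1) mod 5; (2|5)=-1, (1|5)=+1; (−1)^{-8·-4·2}·(-1)^-4·(+1)^-8 = +1.
v=2: v_2(a)=6, v_2(b)=6; units ≡ 1, 3 (mod 8); ε·ε+αω+βω = 0·1+6·1+6·0 ≡ 0  ⇒  (a,b)_2 = +1.
|Ram(842673, -64821)| = 2, even; anisotropic at {31, 41}.

[31, 41]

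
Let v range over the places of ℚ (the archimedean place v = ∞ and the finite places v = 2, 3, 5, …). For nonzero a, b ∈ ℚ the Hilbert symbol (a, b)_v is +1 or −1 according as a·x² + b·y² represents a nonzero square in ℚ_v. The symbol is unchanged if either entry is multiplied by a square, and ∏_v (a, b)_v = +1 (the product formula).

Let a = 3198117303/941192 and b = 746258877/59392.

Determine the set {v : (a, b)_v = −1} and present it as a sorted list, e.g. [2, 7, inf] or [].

Mod squares: a ≡ 174, b ≡ 580754. Check v ∈ {∞, 2, 3, 7, 13, 17, 19, 29, 31, 43, 47}.
v=7: a=7^-6·(≡3), b=7^2·(≡5) mod 7; (3|7)=-1, (5|7)=-1; (−1)^{-6·2·3}·(-1)^2·(-1)^-6 = +1.
v=29: a=29^1·(≡25), b=29^-1·(≡6) mod 29; (25|29)=+1, (6|29)=+1; (−1)^{1·-1·14}·(+1)^-1·(+1)^1 = +1.
v=43: a=43^2·(≡18), b=43^0·(≡22) mod 43; (18|43)=-1, (22|43)=-1; (−1)^{2·0·21}·(-1)^0·(-1)^2 = +1.
v=19: a=19^0·(≡15), b=19^1·(≡18) mod 19; (15|19)=-1, (18|19)=-1; (−1)^{0·1·9}·(-1)^1·(-1)^0 = -1.
v=∞: 174 > 0 and 580754 > 0  ⇒  (a,b)_∞ = +1.
v=3: a=3^3·(≡1), b=3^2·(≡2) mod 3; (1|3)=+1, (2|3)=-1; (−1)^{3·2·1}·(+1)^2·(-1)^3 = -1.
v=13: a=13^0·(≡6), b=13^2·(≡11) mod 13; (6|13)=-1, (11|13)=-1; (−1)^{0·2·6}·(-1)^2·(-1)^0 = +1.
v=17: a=17^0·(≡1), b=17^1·(≡1) mod 17; (1|17)=+1, (1|17)=+1; (−1)^{0·1·8}·(+1)^1·(+1)^0 = +1.
v=2: v_2(a)=-3, v_2(b)=-11; units ≡ 7, 1 (mod 8); ε·ε+αω+βω = 1·0+-3·0+-11·0 ≡ 0  ⇒  (a,b)_2 = +1.
v=31: a=31^0·(≡9), b=31^1·(≡7) mod 31; (9|31)=+1, (7|31)=+1; (−1)^{0·1·15}·(+1)^1·(+1)^0 = +1.
v=47: a=47^2·(≡43), b=47^0·(≡31) mod 47; (43|47)=-1, (31|47)=-1; (−1)^{2·0·23}·(-1)^0·(-1)^2 = +1.
Ram(174, 580754) = {3, 19}; no ℚ_3-point on the conic.

[3, 19]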